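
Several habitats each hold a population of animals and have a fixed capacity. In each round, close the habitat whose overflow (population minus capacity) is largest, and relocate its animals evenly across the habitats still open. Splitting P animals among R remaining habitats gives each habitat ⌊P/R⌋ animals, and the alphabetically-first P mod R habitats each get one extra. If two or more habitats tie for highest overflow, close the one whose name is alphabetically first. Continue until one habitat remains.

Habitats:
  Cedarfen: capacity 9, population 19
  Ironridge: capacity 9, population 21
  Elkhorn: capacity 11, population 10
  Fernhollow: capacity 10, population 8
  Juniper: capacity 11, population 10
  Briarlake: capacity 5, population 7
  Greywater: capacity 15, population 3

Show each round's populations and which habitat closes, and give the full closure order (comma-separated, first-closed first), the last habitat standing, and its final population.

Round 1: Briarlake=7 Cedarfen=19 Elkhorn=10 Fernhollow=8 Greywater=3 Ironridge=21 Juniper=10 → close Ironridge (overflow 12)
  21÷6 = 3 each, +1 to first 3
Round 2: Briarlake=11 Cedarfen=23 Elkhorn=14 Fernhollow=11 Greywater=6 Juniper=13 → close Cedarfen (overflow 14)
  23÷5 = 4 each, +1 to first 3
Round 3: Briarlake=16 Elkhorn=19 Fernhollow=16 Greywater=10 Juniper=17 → close Briarlake (overflow 11)
  16÷4 = 4 each, +1 to first 0
Round 4: Elkhorn=23 Fernhollow=20 Greywater=14 Juniper=21 → close Elkhorn (overflow 12)
  23÷3 = 7 each, +1 to first 2
Round 5: Fernhollow=28 Greywater=22 Juniper=28 → close Fernhollow (overflow 18)
  28÷2 = 14 each, +1 to first 0
Round 6: Greywater=36 Juniper=42 → close Juniper (overflow 31)
  42÷1 = 42 each, +1 to first 0

Closure order: Ironridge, Cedarfen, Briarlake, Elkhorn, Fernhollow, Juniper
Last habitat: Greywater with 78 animals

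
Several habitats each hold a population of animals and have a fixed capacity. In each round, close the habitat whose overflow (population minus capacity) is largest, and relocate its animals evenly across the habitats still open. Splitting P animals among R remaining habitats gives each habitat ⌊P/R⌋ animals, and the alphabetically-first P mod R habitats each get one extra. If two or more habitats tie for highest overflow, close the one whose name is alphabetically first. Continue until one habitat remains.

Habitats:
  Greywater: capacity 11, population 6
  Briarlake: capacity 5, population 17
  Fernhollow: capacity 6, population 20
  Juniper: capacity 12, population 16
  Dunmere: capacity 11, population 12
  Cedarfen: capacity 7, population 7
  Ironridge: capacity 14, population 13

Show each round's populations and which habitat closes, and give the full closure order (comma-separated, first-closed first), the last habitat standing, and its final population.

Round 1: Briarlake=17 Cedarfen=7 Dunmere=12 Fernhollow=20 Greywater=6 Ironridge=13 Juniper=16 → close Fernhollow (overflow 14)
  20÷6 = 3 each, +1 to first 2
Round 2: Briarlake=21 Cedarfen=11 Dunmere=15 Greywater=9 Ironridge=16 Juniper=19 → close Briarlake (overflow 16)
  21÷5 = 4 each, +1 to first 1
Round 3: Cedarfen=16 Dunmere=19 Greywater=13 Ironridge=20 Juniper=23 → close Juniper (overflow 11)
  23÷4 = 5 each, +1 to first 3
Round 4: Cedarfen=22 Dunmere=25 Greywater=19 Ironridge=25 → close Cedarfen (overflow 15)
  22÷3 = 7 each, +1 to first 1
Round 5: Dunmere=33 Greywater=26 Ironridge=32 → close Dunmere (overflow 22)
  33÷2 = 16 each, +1 to first 1
Round 6: Greywater=43 Ironridge=48 → close Ironridge (overflow 34)
  48÷1 = 48 each, +1 to first 0

Closure order: Fernhollow, Briarlake, Juniper, Cedarfen, Dunmere, Ironridge
Last habitat: Greywater with 91 animals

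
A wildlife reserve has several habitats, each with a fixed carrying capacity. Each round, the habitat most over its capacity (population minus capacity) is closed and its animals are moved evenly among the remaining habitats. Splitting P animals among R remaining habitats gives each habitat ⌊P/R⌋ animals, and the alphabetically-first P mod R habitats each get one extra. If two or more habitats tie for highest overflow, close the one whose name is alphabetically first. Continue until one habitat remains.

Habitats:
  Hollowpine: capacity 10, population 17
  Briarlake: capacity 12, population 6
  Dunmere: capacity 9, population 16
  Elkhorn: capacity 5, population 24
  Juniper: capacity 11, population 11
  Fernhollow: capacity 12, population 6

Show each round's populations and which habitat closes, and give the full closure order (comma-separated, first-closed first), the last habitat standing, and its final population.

Closure order: Elkhorn, Dunmere, Hollowpine, Juniper, Briarlake
Last habitat: Fernhollow with 80 animals

Round 1: Briarlake=6 Dunmere=16 Elkhorn=24 Fernhollow=6 Hollowpine=17 Juniper=11 → close Elkhorn (overflow 19)
  24÷5 = 4 each, +1 to first 4
Round 2: Briarlake=11 Dunmere=21 Fernhollow=11 Hollowpine=22 Juniper=15 → close Dunmere (overflow 12)
  21÷4 = 5 each, +1 to first 1
Round 3: Briarlake=17 Fernhollow=16 Hollowpine=27 Juniper=20 → close Hollowpine (overflow 17)
  27÷3 = 9 each, +1 to first 0
Round 4: Briarlake=26 Fernhollow=25 Juniper=29 → close Juniper (overflow 18)
  29÷2 = 14 each, +1 to first 1
Round 5: Briarlake=41 Fernhollow=39 → close Briarlake (overflow 29)
  41÷1 = 41 each, +1 to first 0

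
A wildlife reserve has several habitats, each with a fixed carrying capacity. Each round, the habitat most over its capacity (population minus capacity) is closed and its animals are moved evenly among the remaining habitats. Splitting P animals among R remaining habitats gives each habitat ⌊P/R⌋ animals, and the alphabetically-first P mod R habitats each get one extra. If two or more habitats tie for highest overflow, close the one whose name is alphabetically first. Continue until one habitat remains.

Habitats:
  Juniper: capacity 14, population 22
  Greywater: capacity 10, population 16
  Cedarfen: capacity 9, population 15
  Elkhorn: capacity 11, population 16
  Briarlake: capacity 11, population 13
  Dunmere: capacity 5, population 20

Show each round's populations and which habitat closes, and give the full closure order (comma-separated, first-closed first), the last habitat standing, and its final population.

Round 1: Briarlake=13 Cedarfen=15 Dunmere=20 Elkhorn=16 Greywater=16 Juniper=22 → close Dunmere (overflow 15)
  20÷5 = 4 each, +1 to first 0
Round 2: Briarlake=17 Cedarfen=19 Elkhorn=20 Greywater=20 Juniper=26 → close Juniper (overflow 12)
  26÷4 = 6 each, +1 to first 2
Round 3: Briarlake=24 Cedarfen=26 Elkhorn=26 Greywater=26 → close Cedarfen (overflow 17)
  26÷3 = 8 each, +1 to first 2
Round 4: Briarlake=33 Elkhorn=35 Greywater=34 → close Elkhorn (overflow 24)
  35÷2 = 17 each, +1 to first 1
Round 5: Briarlake=51 Greywater=51 → close Greywater (overflow 41)
  51÷1 = 51 each, +1 to first 0

Closure order: Dunmere, Juniper, Cedarfen, Elkhorn, Greywater
Last habitat: Briarlake with 102 animals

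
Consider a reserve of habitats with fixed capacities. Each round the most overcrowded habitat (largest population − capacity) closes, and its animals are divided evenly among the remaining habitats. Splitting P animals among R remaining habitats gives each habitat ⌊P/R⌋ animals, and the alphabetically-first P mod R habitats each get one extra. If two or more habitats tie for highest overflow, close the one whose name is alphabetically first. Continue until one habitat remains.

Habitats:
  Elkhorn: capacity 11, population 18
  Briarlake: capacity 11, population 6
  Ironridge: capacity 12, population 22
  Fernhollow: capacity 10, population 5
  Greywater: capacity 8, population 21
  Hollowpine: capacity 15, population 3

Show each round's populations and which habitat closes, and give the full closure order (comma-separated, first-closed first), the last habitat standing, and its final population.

Round 1: Briarlake=6 Elkhorn=18 Fernhollow=5 Greywater=21 Hollowpine=3 Ironridge=22 → close Greywater (overflow 13)
  21÷5 = 4 each, +1 to first 1
Round 2: Briarlake=11 Elkhorn=22 Fernhollow=9 Hollowpine=7 Ironridge=26 → close Ironridge (overflow 14)
  26÷4 = 6 each, +1 to first 2
Round 3: Briarlake=18 Elkhorn=29 Fernhollow=15 Hollowpine=13 → close Elkhorn (overflow 18)
  29÷3 = 9 each, +1 to first 2
Round 4: Briarlake=28 Fernhollow=25 Hollowpine=22 → close Briarlake (overflow 17)
  28÷2 = 14 each, +1 to first 0
Round 5: Fernhollow=39 Hollowpine=36 → close Fernhollow (overflow 29)
  39÷1 = 39 each, +1 to first 0

Closure order: Greywater, Ironridge, Elkhorn, Briarlake, Fernhollow
Last habitat: Hollowpine with 75 animals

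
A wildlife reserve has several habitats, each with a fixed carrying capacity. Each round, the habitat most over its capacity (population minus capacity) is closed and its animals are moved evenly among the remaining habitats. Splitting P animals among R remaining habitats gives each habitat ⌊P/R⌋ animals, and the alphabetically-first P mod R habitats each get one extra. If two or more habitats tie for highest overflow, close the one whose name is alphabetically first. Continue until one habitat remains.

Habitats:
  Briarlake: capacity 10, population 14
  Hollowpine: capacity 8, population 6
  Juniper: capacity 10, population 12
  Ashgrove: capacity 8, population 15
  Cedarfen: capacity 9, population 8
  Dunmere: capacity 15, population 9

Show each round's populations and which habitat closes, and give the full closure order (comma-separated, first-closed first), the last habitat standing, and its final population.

Closure order: Ashgrove, Briarlake, Juniper, Cedarfen, Hollowpine
Last habitat: Dunmere with 64 animals

Round 1: Ashgrove=15 Briarlake=14 Cedarfen=8 Dunmere=9 Hollowpine=6 Juniper=12 → close Ashgrove (overflow 7)
  15÷5 = 3 each, +1 to first 0
Round 2: Briarlake=17 Cedarfen=11 Dunmere=12 Hollowpine=9 Juniper=15 → close Briarlake (overflow 7)
  17÷4 = 4 each, +1 to first 1
Round 3: Cedarfen=16 Dunmere=16 Hollowpine=13 Juniper=19 → close Juniper (overflow 9)
  19÷3 = 6 each, +1 to first 1
Round 4: Cedarfen=23 Dunmere=22 Hollowpine=19 → close Cedarfen (overflow 14)
  23÷2 = 11 each, +1 to first 1
Round 5: Dunmere=34 Hollowpine=30 → close Hollowpine (overflow 22)
  30÷1 = 30 each, +1 to first 0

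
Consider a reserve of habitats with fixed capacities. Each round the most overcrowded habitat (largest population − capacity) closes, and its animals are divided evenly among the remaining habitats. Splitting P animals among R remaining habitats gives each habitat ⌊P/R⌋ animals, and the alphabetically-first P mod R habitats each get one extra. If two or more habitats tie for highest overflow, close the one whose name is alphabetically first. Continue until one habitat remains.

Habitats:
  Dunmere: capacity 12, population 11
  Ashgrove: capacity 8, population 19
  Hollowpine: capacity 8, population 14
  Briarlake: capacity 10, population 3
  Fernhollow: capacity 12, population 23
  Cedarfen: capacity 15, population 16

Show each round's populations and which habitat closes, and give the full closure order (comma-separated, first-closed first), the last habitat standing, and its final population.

Round 1: Ashgrove=19 Briarlake=3 Cedarfen=16 Dunmere=11 Fernhollow=23 Hollowpine=14 → close Ashgrove (overflow 11)
  19÷5 = 3 each, +1 to first 4
Round 2: Briarlake=7 Cedarfen=20 Dunmere=15 Fernhollow=27 Hollowpine=17 → close Fernhollow (overflow 15)
  27÷4 = 6 each, +1 to first 3
Round 3: Briarlake=14 Cedarfen=27 Dunmere=22 Hollowpine=23 → close Hollowpine (overflow 15)
  23÷3 = 7 each, +1 to first 2
Round 4: Briarlake=22 Cedarfen=35 Dunmere=29 → close Cedarfen (overflow 20)
  35÷2 = 17 each, +1 to first 1
Round 5: Briarlake=40 Dunmere=46 → close Dunmere (overflow 34)
  46÷1 = 46 each, +1 to first 0

Closure order: Ashgrove, Fernhollow, Hollowpine, Cedarfen, Dunmere
Last habitat: Briarlake with 86 animals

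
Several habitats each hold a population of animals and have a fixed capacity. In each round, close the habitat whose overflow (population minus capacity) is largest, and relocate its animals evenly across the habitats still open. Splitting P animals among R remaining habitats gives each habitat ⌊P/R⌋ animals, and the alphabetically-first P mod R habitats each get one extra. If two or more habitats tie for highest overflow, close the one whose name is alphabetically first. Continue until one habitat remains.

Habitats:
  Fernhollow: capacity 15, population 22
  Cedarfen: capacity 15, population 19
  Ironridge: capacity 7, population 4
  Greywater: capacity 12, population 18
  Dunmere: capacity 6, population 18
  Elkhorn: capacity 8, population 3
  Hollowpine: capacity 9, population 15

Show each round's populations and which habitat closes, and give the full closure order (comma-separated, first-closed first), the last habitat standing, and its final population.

Closure order: Dunmere, Fernhollow, Greywater, Hollowpine, Cedarfen, Elkhorn
Last habitat: Ironridge with 99 animals

Round 1: Cedarfen=19 Dunmere=18 Elkhorn=3 Fernhollow=22 Greywater=18 Hollowpine=15 Ironridge=4 → close Dunmere (overflow 12)
  18÷6 = 3 each, +1 to first 0
Round 2: Cedarfen=22 Elkhorn=6 Fernhollow=25 Greywater=21 Hollowpine=18 Ironridge=7 → close Fernhollow (overflow 10)
  25÷5 = 5 each, +1 to first 0
Round 3: Cedarfen=27 Elkhorn=11 Greywater=26 Hollowpine=23 Ironridge=12 → close Greywater (overflow 14)
  26÷4 = 6 each, +1 to first 2
Round 4: Cedarfen=34 Elkhorn=18 Hollowpine=29 Ironridge=18 → close Hollowpine (overflow 20)
  29÷3 = 9 each, +1 to first 2
Round 5: Cedarfen=44 Elkhorn=28 Ironridge=27 → close Cedarfen (overflow 29)
  44÷2 = 22 each, +1 to first 0
Round 6: Elkhorn=50 Ironridge=49 → close Elkhorn (overflow 42)
  50÷1 = 50 each, +1 to first 0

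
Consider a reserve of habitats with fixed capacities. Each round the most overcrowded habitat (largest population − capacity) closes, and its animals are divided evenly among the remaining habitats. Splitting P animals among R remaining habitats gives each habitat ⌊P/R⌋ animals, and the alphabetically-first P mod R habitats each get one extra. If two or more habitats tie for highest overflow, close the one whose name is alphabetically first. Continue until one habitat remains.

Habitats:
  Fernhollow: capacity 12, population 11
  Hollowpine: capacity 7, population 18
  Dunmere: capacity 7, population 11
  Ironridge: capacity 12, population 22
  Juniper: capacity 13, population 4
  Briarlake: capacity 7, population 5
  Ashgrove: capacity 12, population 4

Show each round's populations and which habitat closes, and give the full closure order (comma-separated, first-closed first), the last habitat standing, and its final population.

Closure order: Hollowpine, Ironridge, Dunmere, Fernhollow, Briarlake, Ashgrove
Last habitat: Juniper with 75 animals

Round 1: Ashgrove=4 Briarlake=5 Dunmere=11 Fernhollow=11 Hollowpine=18 Ironridge=22 Juniper=4 → close Hollowpine (overflow 11)
  18÷6 = 3 each, +1 to first 0
Round 2: Ashgrove=7 Briarlake=8 Dunmere=14 Fernhollow=14 Ironridge=25 Juniper=7 → close Ironridge (overflow 13)
  25÷5 = 5 each, +1 to first 0
Round 3: Ashgrove=12 Briarlake=13 Dunmere=19 Fernhollow=19 Juniper=12 → close Dunmere (overflow 12)
  19÷4 = 4 each, +1 to first 3
Round 4: Ashgrove=17 Briarlake=18 Fernhollow=24 Juniper=16 → close Fernhollow (overflow 12)
  24÷3 = 8 each, +1 to first 0
Round 5: Ashgrove=25 Briarlake=26 Juniper=24 → close Briarlake (overflow 19)
  26÷2 = 13 each, +1 to first 0
Round 6: Ashgrove=38 Juniper=37 → close Ashgrove (overflow 26)
  38÷1 = 38 each, +1 to first 0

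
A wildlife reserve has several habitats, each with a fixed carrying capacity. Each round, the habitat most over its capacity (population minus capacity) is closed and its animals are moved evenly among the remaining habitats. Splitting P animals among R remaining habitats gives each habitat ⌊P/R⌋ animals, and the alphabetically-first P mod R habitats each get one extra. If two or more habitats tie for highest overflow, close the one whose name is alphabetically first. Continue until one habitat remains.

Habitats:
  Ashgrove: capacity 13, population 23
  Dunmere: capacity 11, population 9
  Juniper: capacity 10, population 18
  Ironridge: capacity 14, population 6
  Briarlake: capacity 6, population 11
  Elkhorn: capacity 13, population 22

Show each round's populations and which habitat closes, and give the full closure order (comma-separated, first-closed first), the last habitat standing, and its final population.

Round 1: Ashgrove=23 Briarlake=11 Dunmere=9 Elkhorn=22 Ironridge=6 Juniper=18 → close Ashgrove (overflow 10)
  23÷5 = 4 each, +1 to first 3
Round 2: Briarlake=16 Dunmere=14 Elkhorn=27 Ironridge=10 Juniper=22 → close Elkhorn (overflow 14)
  27÷4 = 6 each, +1 to first 3
Round 3: Briarlake=23 Dunmere=21 Ironridge=17 Juniper=28 → close Juniper (overflow 18)
  28÷3 = 9 each, +1 to first 1
Round 4: Briarlake=33 Dunmere=30 Ironridge=26 → close Briarlake (overflow 27)
  33÷2 = 16 each, +1 to first 1
Round 5: Dunmere=47 Ironridge=42 → close Dunmere (overflow 36)
  47÷1 = 47 each, +1 to first 0

Closure order: Ashgrove, Elkhorn, Juniper, Briarlake, Dunmere
Last habitat: Ironridge with 89 animals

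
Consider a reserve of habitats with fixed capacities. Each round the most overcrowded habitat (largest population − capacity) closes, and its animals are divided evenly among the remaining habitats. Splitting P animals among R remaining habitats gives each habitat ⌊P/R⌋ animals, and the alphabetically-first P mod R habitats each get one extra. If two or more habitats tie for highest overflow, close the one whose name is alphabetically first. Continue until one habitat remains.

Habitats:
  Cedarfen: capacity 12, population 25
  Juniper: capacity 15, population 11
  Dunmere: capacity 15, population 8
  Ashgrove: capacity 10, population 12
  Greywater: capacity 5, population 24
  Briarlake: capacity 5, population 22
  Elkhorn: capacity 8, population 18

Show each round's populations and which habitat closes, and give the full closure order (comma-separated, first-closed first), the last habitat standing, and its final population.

Round 1: Ashgrove=12 Briarlake=22 Cedarfen=25 Dunmere=8 Elkhorn=18 Greywater=24 Juniper=11 → close Greywater (overflow 19)
  24÷6 = 4 each, +1 to first 0
Round 2: Ashgrove=16 Briarlake=26 Cedarfen=29 Dunmere=12 Elkhorn=22 Juniper=15 → close Briarlake (overflow 21)
  26÷5 = 5 each, +1 to first 1
Round 3: Ashgrove=22 Cedarfen=34 Dunmere=17 Elkhorn=27 Juniper=20 → close Cedarfen (overflow 22)
  34÷4 = 8 each, +1 to first 2
Round 4: Ashgrove=31 Dunmere=26 Elkhorn=35 Juniper=28 → close Elkhorn (overflow 27)
  35÷3 = 11 each, +1 to first 2
Round 5: Ashgrove=43 Dunmere=38 Juniper=39 → close Ashgrove (overflow 33)
  43÷2 = 21 each, +1 to first 1
Round 6: Dunmere=60 Juniper=60 → close Dunmere (overflow 45)
  60÷1 = 60 each, +1 to first 0

Closure order: Greywater, Briarlake, Cedarfen, Elkhorn, Ashgrove, Dunmere
Last habitat: Juniper with 120 animals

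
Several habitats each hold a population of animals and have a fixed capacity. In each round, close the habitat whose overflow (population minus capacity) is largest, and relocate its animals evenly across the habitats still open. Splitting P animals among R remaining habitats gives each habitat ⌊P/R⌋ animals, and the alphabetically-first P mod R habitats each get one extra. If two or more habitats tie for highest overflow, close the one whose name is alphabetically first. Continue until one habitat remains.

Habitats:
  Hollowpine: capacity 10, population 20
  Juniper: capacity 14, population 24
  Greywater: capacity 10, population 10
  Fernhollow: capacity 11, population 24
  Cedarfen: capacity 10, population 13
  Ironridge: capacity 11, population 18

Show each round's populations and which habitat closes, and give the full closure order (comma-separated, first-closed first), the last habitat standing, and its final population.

Round 1: Cedarfen=13 Fernhollow=24 Greywater=10 Hollowpine=20 Ironridge=18 Juniper=24 → close Fernhollow (overflow 13)
  24÷5 = 4 each, +1 to first 4
Round 2: Cedarfen=18 Greywater=15 Hollowpine=25 Ironridge=23 Juniper=28 → close Hollowpine (overflow 15)
  25÷4 = 6 each, +1 to first 1
Round 3: Cedarfen=25 Greywater=21 Ironridge=29 Juniper=34 → close Juniper (overflow 20)
  34÷3 = 11 each, +1 to first 1
Round 4: Cedarfen=37 Greywater=32 Ironridge=40 → close Ironridge (overflow 29)
  40÷2 = 20 each, +1 to first 0
Round 5: Cedarfen=57 Greywater=52 → close Cedarfen (overflow 47)
  57÷1 = 57 each, +1 to first 0

Closure order: Fernhollow, Hollowpine, Juniper, Ironridge, Cedarfen
Last habitat: Greywater with 109 animals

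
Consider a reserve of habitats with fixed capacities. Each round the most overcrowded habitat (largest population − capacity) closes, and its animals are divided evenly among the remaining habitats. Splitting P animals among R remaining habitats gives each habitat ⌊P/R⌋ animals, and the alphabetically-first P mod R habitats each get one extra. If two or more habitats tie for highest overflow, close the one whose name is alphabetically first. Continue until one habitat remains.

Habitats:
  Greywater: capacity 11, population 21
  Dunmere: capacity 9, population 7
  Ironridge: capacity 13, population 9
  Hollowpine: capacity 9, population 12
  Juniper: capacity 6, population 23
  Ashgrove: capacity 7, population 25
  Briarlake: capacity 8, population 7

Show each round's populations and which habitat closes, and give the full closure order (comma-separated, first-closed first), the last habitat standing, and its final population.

Round 1: Ashgrove=25 Briarlake=7 Dunmere=7 Greywater=21 Hollowpine=12 Ironridge=9 Juniper=23 → close Ashgrove (overflow 18)
  25÷6 = 4 each, +1 to first 1
Round 2: Briarlake=12 Dunmere=11 Greywater=25 Hollowpine=16 Ironridge=13 Juniper=27 → close Juniper (overflow 21)
  27÷5 = 5 each, +1 to first 2
Round 3: Briarlake=18 Dunmere=17 Greywater=30 Hollowpine=21 Ironridge=18 → close Greywater (overflow 19)
  30÷4 = 7 each, +1 to first 2
Round 4: Briarlake=26 Dunmere=25 Hollowpine=28 Ironridge=25 → close Hollowpine (overflow 19)
  28÷3 = 9 each, +1 to first 1
Round 5: Briarlake=36 Dunmere=34 Ironridge=34 → close Briarlake (overflow 28)
  36÷2 = 18 each, +1 to first 0
Round 6: Dunmere=52 Ironridge=52 → close Dunmere (overflow 43)
  52÷1 = 52 each, +1 to first 0

Closure order: Ashgrove, Juniper, Greywater, Hollowpine, Briarlake, Dunmere
Last habitat: Ironridge with 104 animals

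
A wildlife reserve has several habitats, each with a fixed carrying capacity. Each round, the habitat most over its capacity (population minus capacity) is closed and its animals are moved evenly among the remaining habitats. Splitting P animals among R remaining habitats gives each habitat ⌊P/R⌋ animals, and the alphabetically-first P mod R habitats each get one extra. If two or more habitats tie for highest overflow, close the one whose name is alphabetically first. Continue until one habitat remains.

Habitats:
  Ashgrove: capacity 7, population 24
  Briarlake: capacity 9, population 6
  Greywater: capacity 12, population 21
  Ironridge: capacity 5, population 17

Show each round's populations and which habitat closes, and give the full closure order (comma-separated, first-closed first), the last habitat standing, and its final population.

Closure order: Ashgrove, Ironridge, Greywater
Last habitat: Briarlake with 68 animals

Round 1: Ashgrove=24 Briarlake=6 Greywater=21 Ironridge=17 → close Ashgrove (overflow 17)
  24÷3 = 8 each, +1 to first 0
Round 2: Briarlake=14 Greywater=29 Ironridge=25 → close Ironridge (overflow 20)
  25÷2 = 12 each, +1 to first 1
Round 3: Briarlake=27 Greywater=41 → close Greywater (overflow 29)
  41÷1 = 41 each, +1 to first 0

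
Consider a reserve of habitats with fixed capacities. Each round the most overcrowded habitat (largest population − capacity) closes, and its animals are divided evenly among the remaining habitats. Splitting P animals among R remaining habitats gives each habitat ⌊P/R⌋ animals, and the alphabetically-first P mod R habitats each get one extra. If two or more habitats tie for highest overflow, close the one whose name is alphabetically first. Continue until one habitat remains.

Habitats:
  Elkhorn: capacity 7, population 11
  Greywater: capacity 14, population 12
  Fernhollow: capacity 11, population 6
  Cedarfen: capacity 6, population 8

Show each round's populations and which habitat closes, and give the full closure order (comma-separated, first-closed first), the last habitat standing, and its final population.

Closure order: Elkhorn, Cedarfen, Greywater
Last habitat: Fernhollow with 37 animals

Round 1: Cedarfen=8 Elkhorn=11 Fernhollow=6 Greywater=12 → close Elkhorn (overflow 4)
  11÷3 = 3 each, +1 to first 2
Round 2: Cedarfen=12 Fernhollow=10 Greywater=15 → close Cedarfen (overflow 6)
  12÷2 = 6 each, +1 to first 0
Round 3: Fernhollow=16 Greywater=21 → close Greywater (overflow 7)
  21÷1 = 21 each, +1 to first 0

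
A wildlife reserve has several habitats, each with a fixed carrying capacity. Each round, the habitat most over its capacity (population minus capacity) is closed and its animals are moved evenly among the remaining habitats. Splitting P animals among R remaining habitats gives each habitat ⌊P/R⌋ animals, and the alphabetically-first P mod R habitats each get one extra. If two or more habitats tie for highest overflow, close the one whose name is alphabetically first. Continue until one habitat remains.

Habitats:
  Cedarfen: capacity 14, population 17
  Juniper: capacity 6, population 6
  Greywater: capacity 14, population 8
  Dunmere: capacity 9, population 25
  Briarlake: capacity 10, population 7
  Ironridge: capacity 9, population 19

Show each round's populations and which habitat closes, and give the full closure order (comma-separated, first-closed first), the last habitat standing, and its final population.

Round 1: Briarlake=7 Cedarfen=17 Dunmere=25 Greywater=8 Ironridge=19 Juniper=6 → close Dunmere (overflow 16)
  25÷5 = 5 each, +1 to first 0
Round 2: Briarlake=12 Cedarfen=22 Greywater=13 Ironridge=24 Juniper=11 → close Ironridge (overflow 15)
  24÷4 = 6 each, +1 to first 0
Round 3: Briarlake=18 Cedarfen=28 Greywater=19 Juniper=17 → close Cedarfen (overflow 14)
  28÷3 = 9 each, +1 to first 1
Round 4: Briarlake=28 Greywater=28 Juniper=26 → close Juniper (overflow 20)
  26÷2 = 13 each, +1 to first 0
Round 5: Briarlake=41 Greywater=41 → close Briarlake (overflow 31)
  41÷1 = 41 each, +1 to first 0

Closure order: Dunmere, Ironridge, Cedarfen, Juniper, Briarlake
Last habitat: Greywater with 82 animals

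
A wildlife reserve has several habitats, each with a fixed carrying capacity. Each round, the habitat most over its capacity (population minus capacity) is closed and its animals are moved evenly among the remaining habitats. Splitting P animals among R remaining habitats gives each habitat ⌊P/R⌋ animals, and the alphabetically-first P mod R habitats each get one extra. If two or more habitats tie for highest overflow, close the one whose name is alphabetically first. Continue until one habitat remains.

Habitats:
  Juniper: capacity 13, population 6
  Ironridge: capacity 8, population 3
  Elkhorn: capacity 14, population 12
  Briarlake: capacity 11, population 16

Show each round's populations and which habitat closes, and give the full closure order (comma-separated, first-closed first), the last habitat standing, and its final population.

Closure order: Briarlake, Elkhorn, Ironridge
Last habitat: Juniper with 37 animals

Round 1: Briarlake=16 Elkhorn=12 Ironridge=3 Juniper=6 → close Briarlake (overflow 5)
  16÷3 = 5 each, +1 to first 1
Round 2: Elkhorn=18 Ironridge=8 Juniper=11 → close Elkhorn (overflow 4)
  18÷2 = 9 each, +1 to first 0
Round 3: Ironridge=17 Juniper=20 → close Ironridge (overflow 9)
  17÷1 = 17 each, +1 to first 0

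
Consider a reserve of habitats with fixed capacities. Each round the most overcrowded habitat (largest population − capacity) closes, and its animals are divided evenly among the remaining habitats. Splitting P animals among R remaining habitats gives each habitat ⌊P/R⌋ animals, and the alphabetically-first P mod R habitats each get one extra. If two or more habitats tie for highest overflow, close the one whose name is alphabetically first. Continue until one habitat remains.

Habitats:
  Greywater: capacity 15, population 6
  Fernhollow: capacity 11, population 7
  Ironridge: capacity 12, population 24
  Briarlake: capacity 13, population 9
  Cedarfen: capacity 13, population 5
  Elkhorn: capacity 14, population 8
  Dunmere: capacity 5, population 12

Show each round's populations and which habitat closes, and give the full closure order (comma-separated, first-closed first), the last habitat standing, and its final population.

Closure order: Ironridge, Dunmere, Briarlake, Fernhollow, Elkhorn, Cedarfen
Last habitat: Greywater with 71 animals

Round 1: Briarlake=9 Cedarfen=5 Dunmere=12 Elkhorn=8 Fernhollow=7 Greywater=6 Ironridge=24 → close Ironridge (overflow 12)
  24÷6 = 4 each, +1 to first 0
Round 2: Briarlake=13 Cedarfen=9 Dunmere=16 Elkhorn=12 Fernhollow=11 Greywater=10 → close Dunmere (overflow 11)
  16÷5 = 3 each, +1 to first 1
Round 3: Briarlake=17 Cedarfen=12 Elkhorn=15 Fernhollow=14 Greywater=13 → close Briarlake (overflow 4)
  17÷4 = 4 each, +1 to first 1
Round 4: Cedarfen=17 Elkhorn=19 Fernhollow=18 Greywater=17 → close Fernhollow (overflow 7)
  18÷3 = 6 each, +1 to first 0
Round 5: Cedarfen=23 Elkhorn=25 Greywater=23 → close Elkhorn (overflow 11)
  25÷2 = 12 each, +1 to first 1
Round 6: Cedarfen=36 Greywater=35 → close Cedarfen (overflow 23)
  36÷1 = 36 each, +1 to first 0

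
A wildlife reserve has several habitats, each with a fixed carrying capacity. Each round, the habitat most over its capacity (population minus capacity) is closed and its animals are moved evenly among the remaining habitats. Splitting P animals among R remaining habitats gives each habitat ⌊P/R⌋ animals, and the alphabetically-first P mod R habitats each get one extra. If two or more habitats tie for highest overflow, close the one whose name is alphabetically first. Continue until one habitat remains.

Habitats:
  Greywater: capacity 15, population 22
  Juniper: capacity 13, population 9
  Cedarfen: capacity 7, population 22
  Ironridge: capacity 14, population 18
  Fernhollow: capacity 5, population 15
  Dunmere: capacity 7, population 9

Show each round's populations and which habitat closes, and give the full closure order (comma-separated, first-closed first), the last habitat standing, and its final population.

Round 1: Cedarfen=22 Dunmere=9 Fernhollow=15 Greywater=22 Ironridge=18 Juniper=9 → close Cedarfen (overflow 15)
  22÷5 = 4 each, +1 to first 2
Round 2: Dunmere=14 Fernhollow=20 Greywater=26 Ironridge=22 Juniper=13 → close Fernhollow (overflow 15)
  20÷4 = 5 each, +1 to first 0
Round 3: Dunmere=19 Greywater=31 Ironridge=27 Juniper=18 → close Greywater (overflow 16)
  31÷3 = 10 each, +1 to first 1
Round 4: Dunmere=30 Ironridge=37 Juniper=28 → close Dunmere (overflow 23)
  30÷2 = 15 each, +1 to first 0
Round 5: Ironridge=52 Juniper=43 → close Ironridge (overflow 38)
  52÷1 = 52 each, +1 to first 0

Closure order: Cedarfen, Fernhollow, Greywater, Dunmere, Ironridge
Last habitat: Juniper with 95 animals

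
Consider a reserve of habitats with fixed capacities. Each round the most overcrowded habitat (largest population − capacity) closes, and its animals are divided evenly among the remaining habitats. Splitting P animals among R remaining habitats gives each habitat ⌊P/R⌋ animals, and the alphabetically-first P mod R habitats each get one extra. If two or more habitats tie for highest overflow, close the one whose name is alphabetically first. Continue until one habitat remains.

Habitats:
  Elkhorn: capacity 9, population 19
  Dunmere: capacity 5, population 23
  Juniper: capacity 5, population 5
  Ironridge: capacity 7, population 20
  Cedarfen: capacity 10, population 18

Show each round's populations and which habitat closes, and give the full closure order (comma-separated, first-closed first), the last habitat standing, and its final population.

Closure order: Dunmere, Ironridge, Elkhorn, Cedarfen
Last habitat: Juniper with 85 animals

Round 1: Cedarfen=18 Dunmere=23 Elkhorn=19 Ironridge=20 Juniper=5 → close Dunmere (overflow 18)
  23÷4 = 5 each, +1 to first 3
Round 2: Cedarfen=24 Elkhorn=25 Ironridge=26 Juniper=10 → close Ironridge (overflow 19)
  26÷3 = 8 each, +1 to first 2
Round 3: Cedarfen=33 Elkhorn=34 Juniper=18 → close Elkhorn (overflow 25)
  34÷2 = 17 each, +1 to first 0
Round 4: Cedarfen=50 Juniper=35 → close Cedarfen (overflow 40)
  50÷1 = 50 each, +1 to first 0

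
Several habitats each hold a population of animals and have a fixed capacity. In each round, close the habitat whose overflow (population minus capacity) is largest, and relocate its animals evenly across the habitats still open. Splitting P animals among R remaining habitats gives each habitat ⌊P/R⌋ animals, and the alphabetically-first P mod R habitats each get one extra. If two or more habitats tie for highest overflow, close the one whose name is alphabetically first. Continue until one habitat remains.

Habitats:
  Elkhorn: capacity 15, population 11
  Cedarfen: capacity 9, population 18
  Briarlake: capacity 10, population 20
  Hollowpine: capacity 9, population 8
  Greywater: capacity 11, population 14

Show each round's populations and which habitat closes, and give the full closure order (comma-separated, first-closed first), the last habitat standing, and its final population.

Closure order: Briarlake, Cedarfen, Greywater, Hollowpine
Last habitat: Elkhorn with 71 animals

Round 1: Briarlake=20 Cedarfen=18 Elkhorn=11 Greywater=14 Hollowpine=8 → close Briarlake (overflow 10)
  20÷4 = 5 each, +1 to first 0
Round 2: Cedarfen=23 Elkhorn=16 Greywater=19 Hollowpine=13 → close Cedarfen (overflow 14)
  23÷3 = 7 each, +1 to first 2
Round 3: Elkhorn=24 Greywater=27 Hollowpine=20 → close Greywater (overflow 16)
  27÷2 = 13 each, +1 to first 1
Round 4: Elkhorn=38 Hollowpine=33 → close Hollowpine (overflow 24)
  33÷1 = 33 each, +1 to first 0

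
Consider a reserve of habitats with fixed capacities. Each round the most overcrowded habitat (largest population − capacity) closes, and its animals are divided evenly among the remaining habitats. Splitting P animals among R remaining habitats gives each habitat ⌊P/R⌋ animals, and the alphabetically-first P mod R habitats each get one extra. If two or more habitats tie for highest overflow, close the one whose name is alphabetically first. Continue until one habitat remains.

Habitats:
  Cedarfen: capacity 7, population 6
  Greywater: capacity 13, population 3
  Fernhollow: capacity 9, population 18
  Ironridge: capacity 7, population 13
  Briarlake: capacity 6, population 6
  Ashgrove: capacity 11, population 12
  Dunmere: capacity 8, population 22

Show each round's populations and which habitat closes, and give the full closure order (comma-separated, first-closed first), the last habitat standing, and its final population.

Closure order: Dunmere, Fernhollow, Ironridge, Ashgrove, Briarlake, Cedarfen
Last habitat: Greywater with 80 animals

Round 1: Ashgrove=12 Briarlake=6 Cedarfen=6 Dunmere=22 Fernhollow=18 Greywater=3 Ironridge=13 → close Dunmere (overflow 14)
  22÷6 = 3 each, +1 to first 4
Round 2: Ashgrove=16 Briarlake=10 Cedarfen=10 Fernhollow=22 Greywater=6 Ironridge=16 → close Fernhollow (overflow 13)
  22÷5 = 4 each, +1 to first 2
Round 3: Ashgrove=21 Briarlake=15 Cedarfen=14 Greywater=10 Ironridge=20 → close Ironridge (overflow 13)
  20÷4 = 5 each, +1 to first 0
Round 4: Ashgrove=26 Briarlake=20 Cedarfen=19 Greywater=15 → close Ashgrove (overflow 15)
  26÷3 = 8 each, +1 to first 2
Round 5: Briarlake=29 Cedarfen=28 Greywater=23 → close Briarlake (overflow 23)
  29÷2 = 14 each, +1 to first 1
Round 6: Cedarfen=43 Greywater=37 → close Cedarfen (overflow 36)
  43÷1 = 43 each, +1 to first 0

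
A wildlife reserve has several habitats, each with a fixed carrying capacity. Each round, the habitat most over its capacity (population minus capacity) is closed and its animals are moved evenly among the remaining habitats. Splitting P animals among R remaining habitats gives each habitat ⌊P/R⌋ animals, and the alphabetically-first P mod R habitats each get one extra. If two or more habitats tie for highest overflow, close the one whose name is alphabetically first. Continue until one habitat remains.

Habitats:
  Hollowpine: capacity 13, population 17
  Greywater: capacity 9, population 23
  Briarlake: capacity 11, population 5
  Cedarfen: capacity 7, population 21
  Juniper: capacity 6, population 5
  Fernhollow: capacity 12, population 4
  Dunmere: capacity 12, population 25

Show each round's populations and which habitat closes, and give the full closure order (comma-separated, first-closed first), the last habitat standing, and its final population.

Closure order: Cedarfen, Dunmere, Greywater, Hollowpine, Juniper, Briarlake
Last habitat: Fernhollow with 100 animals

Round 1: Briarlake=5 Cedarfen=21 Dunmere=25 Fernhollow=4 Greywater=23 Hollowpine=17 Juniper=5 → close Cedarfen (overflow 14)
  21÷6 = 3 each, +1 to first 3
Round 2: Briarlake=9 Dunmere=29 Fernhollow=8 Greywater=26 Hollowpine=20 Juniper=8 → close Dunmere (overflow 17)
  29÷5 = 5 each, +1 to first 4
Round 3: Briarlake=15 Fernhollow=14 Greywater=32 Hollowpine=26 Juniper=13 → close Greywater (overflow 23)
  32÷4 = 8 each, +1 to first 0
Round 4: Briarlake=23 Fernhollow=22 Hollowpine=34 Juniper=21 → close Hollowpine (overflow 21)
  34÷3 = 11 each, +1 to first 1
Round 5: Briarlake=35 Fernhollow=33 Juniper=32 → close Juniper (overflow 26)
  32÷2 = 16 each, +1 to first 0
Round 6: Briarlake=51 Fernhollow=49 → close Briarlake (overflow 40)
  51÷1 = 51 each, +1 to first 0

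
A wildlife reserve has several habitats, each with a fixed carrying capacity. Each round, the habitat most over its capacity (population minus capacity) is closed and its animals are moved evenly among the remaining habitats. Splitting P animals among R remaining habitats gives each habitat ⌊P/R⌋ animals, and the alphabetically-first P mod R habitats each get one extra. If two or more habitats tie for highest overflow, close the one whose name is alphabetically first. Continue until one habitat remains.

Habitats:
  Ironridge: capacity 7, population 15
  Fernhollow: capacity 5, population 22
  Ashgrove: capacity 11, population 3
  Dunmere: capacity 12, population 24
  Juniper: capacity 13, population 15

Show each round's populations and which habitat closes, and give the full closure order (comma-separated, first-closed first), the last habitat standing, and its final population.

Round 1: Ashgrove=3 Dunmere=24 Fernhollow=22 Ironridge=15 Juniper=15 → close Fernhollow (overflow 17)
  22÷4 = 5 each, +1 to first 2
Round 2: Ashgrove=9 Dunmere=30 Ironridge=20 Juniper=20 → close Dunmere (overflow 18)
  30÷3 = 10 each, +1 to first 0
Round 3: Ashgrove=19 Ironridge=30 Juniper=30 → close Ironridge (overflow 23)
  30÷2 = 15 each, +1 to first 0
Round 4: Ashgrove=34 Juniper=45 → close Juniper (overflow 32)
  45÷1 = 45 each, +1 to first 0

Closure order: Fernhollow, Dunmere, Ironridge, Juniper
Last habitat: Ashgrove with 79 animals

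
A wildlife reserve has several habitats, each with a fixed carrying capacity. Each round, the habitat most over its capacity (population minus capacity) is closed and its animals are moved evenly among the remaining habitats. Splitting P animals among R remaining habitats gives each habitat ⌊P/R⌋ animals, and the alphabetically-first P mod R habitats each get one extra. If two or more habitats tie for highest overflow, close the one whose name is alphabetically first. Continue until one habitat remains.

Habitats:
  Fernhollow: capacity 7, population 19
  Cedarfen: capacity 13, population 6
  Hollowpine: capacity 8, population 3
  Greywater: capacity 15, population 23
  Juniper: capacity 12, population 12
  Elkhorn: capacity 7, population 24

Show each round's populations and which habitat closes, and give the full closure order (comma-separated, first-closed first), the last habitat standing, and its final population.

Closure order: Elkhorn, Fernhollow, Greywater, Juniper, Cedarfen
Last habitat: Hollowpine with 87 animals

Round 1: Cedarfen=6 Elkhorn=24 Fernhollow=19 Greywater=23 Hollowpine=3 Juniper=12 → close Elkhorn (overflow 17)
  24÷5 = 4 each, +1 to first 4
Round 2: Cedarfen=11 Fernhollow=24 Greywater=28 Hollowpine=8 Juniper=16 → close Fernhollow (overflow 17)
  24÷4 = 6 each, +1 to first 0
Round 3: Cedarfen=17 Greywater=34 Hollowpine=14 Juniper=22 → close Greywater (overflow 19)
  34÷3 = 11 each, +1 to first 1
Round 4: Cedarfen=29 Hollowpine=25 Juniper=33 → close Juniper (overflow 21)
  33÷2 = 16 each, +1 to first 1
Round 5: Cedarfen=46 Hollowpine=41 → close Cedarfen (overflow 33)
  46÷1 = 46 each, +1 to first 0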